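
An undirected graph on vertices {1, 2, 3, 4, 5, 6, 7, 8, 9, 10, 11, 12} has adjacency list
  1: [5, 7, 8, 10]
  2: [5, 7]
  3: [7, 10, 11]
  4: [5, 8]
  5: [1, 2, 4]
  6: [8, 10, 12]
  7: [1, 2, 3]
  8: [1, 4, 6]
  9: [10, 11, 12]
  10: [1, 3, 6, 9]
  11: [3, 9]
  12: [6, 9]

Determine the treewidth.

3

A width-3 tree decomposition is:
Bags: B1 = {3, 9, 11, 12}  B2 = {3, 9, 10, 12}  B3 = {3, 6, 10, 12}  B4 = {3, 6, 7, 10}  B5 = {1, 6, 7, 10}  B6 = {1, 6, 7, 8}  B7 = {1, 2, 7, 8}  B8 = {1, 2, 5, 8}  B9 = {2, 4, 5, 8}
Tree: B1–B2, B2–B3, B3–B4, B4–B5, B5–B6, B6–B7, B7–B8, B8–B9
The largest bag has 4 vertices, giving width 3; this decomposition certifies tw(G) ≤ 3. For the lower bound: the 4 vertex sets {9,11,12}, {3}, {10}, {1,6,7,8} are disjoint, each induces a connected subgraph, and every pair is joined by at least one edge of G. Contracting each set to a single vertex therefore yields K_{4} as a minor, and since treewidth is minor-monotone, tw(G) ≥ tw(K_{4}) = 3. Combining the bounds, tw(G) = 3.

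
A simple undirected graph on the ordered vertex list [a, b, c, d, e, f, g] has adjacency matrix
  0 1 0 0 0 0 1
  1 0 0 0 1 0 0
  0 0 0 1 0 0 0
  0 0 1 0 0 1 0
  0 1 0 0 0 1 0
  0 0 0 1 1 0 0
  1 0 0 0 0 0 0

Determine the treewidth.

A width-1 tree decomposition is:
Bags: B1 = {a, g}  B2 = {a, b}  B3 = {b, e}  B4 = {e, f}  B5 = {d, f}  B6 = {c, d}
Tree: B1–B2, B2–B3, B3–B4, B4–B5, B5–B6
Each bag holds 2 vertices, so the decomposition has width 1, which upper-bounds the treewidth. Since G has at least one edge (e.g. g–a), it is not an edgeless graph, so tw(G) ≥ 1. Therefore the treewidth is 1.

1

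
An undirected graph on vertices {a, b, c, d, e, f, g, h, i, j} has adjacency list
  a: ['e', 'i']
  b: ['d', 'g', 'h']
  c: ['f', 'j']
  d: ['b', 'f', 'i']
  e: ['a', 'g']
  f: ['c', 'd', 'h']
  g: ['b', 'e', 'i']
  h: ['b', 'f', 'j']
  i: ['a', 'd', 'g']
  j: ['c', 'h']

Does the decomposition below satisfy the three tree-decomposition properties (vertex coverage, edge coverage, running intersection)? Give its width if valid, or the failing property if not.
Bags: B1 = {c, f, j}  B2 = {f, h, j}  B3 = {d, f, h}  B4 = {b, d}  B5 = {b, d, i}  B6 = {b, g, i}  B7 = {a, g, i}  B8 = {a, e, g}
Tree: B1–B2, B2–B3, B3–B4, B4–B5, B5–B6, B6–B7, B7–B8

A tree decomposition must satisfy three properties: every vertex lies in some bag; for every edge, both endpoints lie together in some bag; and for every vertex, the bags containing it form a connected subtree. Here edge (h,b) lies in no bag, so the decomposition is invalid.

No — edge (h,b) lies in no bag.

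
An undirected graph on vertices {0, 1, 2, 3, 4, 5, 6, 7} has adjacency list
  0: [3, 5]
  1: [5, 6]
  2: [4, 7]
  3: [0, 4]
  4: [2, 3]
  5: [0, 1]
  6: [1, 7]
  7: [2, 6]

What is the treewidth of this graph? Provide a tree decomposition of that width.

Treewidth 2.
Bags: B1 = {2, 3, 4}  B2 = {2, 3, 7}  B3 = {3, 6, 7}  B4 = {1, 3, 6}  B5 = {1, 3, 5}  B6 = {0, 3, 5}
Tree: B1–B2, B2–B3, B3–B4, B4–B5, B5–B6

The largest bag has 3 vertices, giving width 2; this decomposition certifies tw(G) ≤ 2. Since 3–4–2–7–6–1–5–0–3 is a cycle in G, G is not acyclic. Forests are exactly the graphs of treewidth ≤ 1, so tw(G) ≥ 2. Therefore the treewidth is 2.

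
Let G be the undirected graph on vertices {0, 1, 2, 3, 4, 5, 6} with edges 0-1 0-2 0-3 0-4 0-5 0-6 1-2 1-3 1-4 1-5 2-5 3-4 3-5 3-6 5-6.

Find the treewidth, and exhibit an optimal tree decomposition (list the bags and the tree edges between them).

Treewidth 3.
One optimal decomposition is:
Bags: B1 = {0, 1, 3, 4}  B2 = {0, 1, 3, 5}  B3 = {0, 3, 5, 6}  B4 = {0, 1, 2, 5}
Tree: B1–B2, B2–B3, B2–B4

The largest bag has 4 vertices, giving width 3; this decomposition certifies tw(G) ≤ 3. Conversely, {0, 1, 2, 5} is a clique of size 4, and the vertices of any clique must share a bag in every tree decomposition; so some bag has ≥ 4 vertices and tw(G) ≥ 3. Combining the bounds, tw(G) = 3.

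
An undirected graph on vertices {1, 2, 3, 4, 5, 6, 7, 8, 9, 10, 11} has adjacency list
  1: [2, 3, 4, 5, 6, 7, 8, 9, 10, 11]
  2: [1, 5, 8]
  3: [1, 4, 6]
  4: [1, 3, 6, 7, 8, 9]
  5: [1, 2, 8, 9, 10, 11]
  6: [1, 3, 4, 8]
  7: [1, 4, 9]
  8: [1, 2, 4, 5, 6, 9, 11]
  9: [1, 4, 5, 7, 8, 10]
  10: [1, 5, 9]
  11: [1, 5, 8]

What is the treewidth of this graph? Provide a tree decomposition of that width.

Treewidth 3.
One optimal decomposition is:
Bags: B1 = {1, 4, 8, 9}  B2 = {1, 5, 8, 9}  B3 = {1, 4, 6, 8}  B4 = {1, 4, 7, 9}  B5 = {1, 5, 8, 11}  B6 = {1, 5, 9, 10}  B7 = {1, 2, 5, 8}  B8 = {1, 3, 4, 6}
Tree: B1–B2, B1–B3, B1–B4, B2–B5, B2–B6, B5–B7, B3–B8

The largest bag has 4 vertices, giving width 3; this decomposition certifies tw(G) ≤ 3. On the other hand G contains the 4-clique {1, 4, 8, 9}. A clique must lie in a single bag of any decomposition, so no decomposition can have width below 3. Therefore the treewidth is 3.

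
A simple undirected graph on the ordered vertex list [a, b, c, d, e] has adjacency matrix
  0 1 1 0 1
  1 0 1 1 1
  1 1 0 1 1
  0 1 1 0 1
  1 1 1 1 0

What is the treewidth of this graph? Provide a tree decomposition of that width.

Treewidth 3.
One optimal decomposition is:
Bags: B1 = {b, c, d, e}  B2 = {a, b, c, e}
Tree: B1–B2

The largest bag has 4 vertices, giving width 3; this decomposition certifies tw(G) ≤ 3. For the lower bound, the 4 vertices {b, c, d, e} are pairwise adjacent, and any tree decomposition puts a clique entirely inside one bag — forcing width ≥ 3. Combining the bounds, tw(G) = 3.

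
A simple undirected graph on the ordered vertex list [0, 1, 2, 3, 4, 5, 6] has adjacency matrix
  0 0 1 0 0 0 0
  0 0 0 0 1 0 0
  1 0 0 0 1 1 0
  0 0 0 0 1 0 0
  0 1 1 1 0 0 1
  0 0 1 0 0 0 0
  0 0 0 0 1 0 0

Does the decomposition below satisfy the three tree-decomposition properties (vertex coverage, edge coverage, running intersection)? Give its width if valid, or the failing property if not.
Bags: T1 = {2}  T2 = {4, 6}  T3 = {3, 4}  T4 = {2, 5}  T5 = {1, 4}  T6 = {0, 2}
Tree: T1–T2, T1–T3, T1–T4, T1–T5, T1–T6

No — edge (4,2) lies in no bag.

A tree decomposition must satisfy three properties: every vertex lies in some bag; for every edge, both endpoints lie together in some bag; and for every vertex, the bags containing it form a connected subtree. Here edge (4,2) lies in no bag, so the decomposition is invalid.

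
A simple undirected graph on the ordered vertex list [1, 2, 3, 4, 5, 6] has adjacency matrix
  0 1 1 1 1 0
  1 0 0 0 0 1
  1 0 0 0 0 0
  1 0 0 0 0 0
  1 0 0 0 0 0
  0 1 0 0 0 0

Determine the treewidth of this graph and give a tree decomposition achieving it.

Treewidth 1.
One optimal decomposition is:
Bags: B1 = {1, 2}  B2 = {2, 6}  B3 = {1, 4}  B4 = {1, 5}  B5 = {1, 3}
Tree: B1–B2, B1–B3, B1–B4, B1–B5

The largest bag has 2 vertices, giving width 1; this decomposition certifies tw(G) ≤ 1. Any graph with an edge has treewidth ≥ 1, and G has the edge 1–2. Combining the bounds, tw(G) = 1.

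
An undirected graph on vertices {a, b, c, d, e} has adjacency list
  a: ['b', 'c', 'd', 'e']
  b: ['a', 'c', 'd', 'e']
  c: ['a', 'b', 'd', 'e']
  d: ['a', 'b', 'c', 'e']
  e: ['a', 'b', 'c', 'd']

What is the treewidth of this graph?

A width-4 tree decomposition is:
Bags: B1 = {a, b, c, d, e}
Tree: (single bag)
With just one bag of size 5, the width is 5 − 1 = 4, so tw(G) ≤ 4. Conversely, {a, b, c, d, e} is a clique of size 5, and the vertices of any clique must share a bag in every tree decomposition; so some bag has ≥ 5 vertices and tw(G) ≥ 4. Therefore the treewidth is 4.

4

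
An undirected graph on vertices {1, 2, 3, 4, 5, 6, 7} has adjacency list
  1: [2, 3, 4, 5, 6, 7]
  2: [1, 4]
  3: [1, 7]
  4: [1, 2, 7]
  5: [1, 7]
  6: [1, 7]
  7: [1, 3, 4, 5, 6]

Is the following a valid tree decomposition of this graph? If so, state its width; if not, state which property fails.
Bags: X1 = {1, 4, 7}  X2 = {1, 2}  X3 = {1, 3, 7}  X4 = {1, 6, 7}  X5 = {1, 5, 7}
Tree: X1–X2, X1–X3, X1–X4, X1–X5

No — edge (4,2) lies in no bag.

A tree decomposition must satisfy three properties: every vertex lies in some bag; for every edge, both endpoints lie together in some bag; and for every vertex, the bags containing it form a connected subtree. Here edge (4,2) lies in no bag, so the decomposition is invalid.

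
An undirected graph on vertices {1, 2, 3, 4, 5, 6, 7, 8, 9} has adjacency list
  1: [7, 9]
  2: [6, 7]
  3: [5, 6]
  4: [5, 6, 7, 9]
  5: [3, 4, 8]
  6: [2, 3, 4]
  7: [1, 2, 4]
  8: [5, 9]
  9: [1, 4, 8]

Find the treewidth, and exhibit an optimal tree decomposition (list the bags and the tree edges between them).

Each bag holds 4 vertices, so the decomposition has width 3, which upper-bounds the treewidth. For the lower bound: the 4 vertex sets {2,3,6}, {5}, {4}, {1,7,8,9} are disjoint, each induces a connected subgraph, and every pair is joined by at least one edge of G. Contracting each set to a single vertex therefore yields K_{4} as a minor, and since treewidth is minor-monotone, tw(G) ≥ tw(K_{4}) = 3. Therefore the treewidth is 3.

Treewidth 3.
Bags: B1 = {2, 3, 5, 6}  B2 = {2, 4, 5, 6}  B3 = {2, 4, 5, 7}  B4 = {4, 5, 7, 8}  B5 = {4, 7, 8, 9}  B6 = {1, 7, 8, 9}
Tree: B1–B2, B2–B3, B3–B4, B4–B5, B5–B6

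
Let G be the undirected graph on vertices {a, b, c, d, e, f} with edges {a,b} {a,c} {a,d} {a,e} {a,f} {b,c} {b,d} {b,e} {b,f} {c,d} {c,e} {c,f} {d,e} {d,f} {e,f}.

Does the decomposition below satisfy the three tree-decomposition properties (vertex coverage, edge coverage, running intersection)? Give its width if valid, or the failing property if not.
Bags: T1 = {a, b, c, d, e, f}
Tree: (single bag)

Yes; width 5.

Checking the three conditions: (i) the bags cover all of {a, b, c, d, e, f}; (ii) for each edge, some bag contains both endpoints; (iii) the bags containing any fixed vertex form a subtree. All hold, so the decomposition is valid with width 6 − 1 = 5.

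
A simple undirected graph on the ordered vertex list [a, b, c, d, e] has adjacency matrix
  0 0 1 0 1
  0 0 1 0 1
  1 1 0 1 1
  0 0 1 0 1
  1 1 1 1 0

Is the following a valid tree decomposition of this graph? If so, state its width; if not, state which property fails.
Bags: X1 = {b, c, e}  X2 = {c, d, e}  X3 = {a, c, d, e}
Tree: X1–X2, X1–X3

No — bags containing vertex d are not connected in the tree.

A tree decomposition must satisfy three properties: every vertex lies in some bag; for every edge, both endpoints lie together in some bag; and for every vertex, the bags containing it form a connected subtree. Here bags containing vertex d are not connected in the tree, so the decomposition is invalid.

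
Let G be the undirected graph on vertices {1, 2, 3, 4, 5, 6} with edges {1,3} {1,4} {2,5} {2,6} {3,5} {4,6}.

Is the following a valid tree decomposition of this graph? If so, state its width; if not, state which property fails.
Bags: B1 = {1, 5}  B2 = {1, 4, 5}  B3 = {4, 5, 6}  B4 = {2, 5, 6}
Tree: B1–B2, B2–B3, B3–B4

No — vertex 3 appears in no bag.

A tree decomposition must satisfy three properties: every vertex lies in some bag; for every edge, both endpoints lie together in some bag; and for every vertex, the bags containing it form a connected subtree. Here vertex 3 appears in no bag, so the decomposition is invalid.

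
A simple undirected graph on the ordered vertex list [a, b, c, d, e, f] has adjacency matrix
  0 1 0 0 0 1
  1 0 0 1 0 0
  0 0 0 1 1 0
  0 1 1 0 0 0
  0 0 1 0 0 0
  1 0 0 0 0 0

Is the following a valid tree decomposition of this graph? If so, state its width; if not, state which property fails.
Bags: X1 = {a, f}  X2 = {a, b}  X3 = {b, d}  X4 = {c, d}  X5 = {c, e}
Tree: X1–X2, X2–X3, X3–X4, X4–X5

Checking the three conditions: (i) the bags cover all of {a, b, c, d, e, f}; (ii) for each edge, some bag contains both endpoints; (iii) the bags containing any fixed vertex form a subtree. All hold, so the decomposition is valid with width 2 − 1 = 1.

Yes; width 1.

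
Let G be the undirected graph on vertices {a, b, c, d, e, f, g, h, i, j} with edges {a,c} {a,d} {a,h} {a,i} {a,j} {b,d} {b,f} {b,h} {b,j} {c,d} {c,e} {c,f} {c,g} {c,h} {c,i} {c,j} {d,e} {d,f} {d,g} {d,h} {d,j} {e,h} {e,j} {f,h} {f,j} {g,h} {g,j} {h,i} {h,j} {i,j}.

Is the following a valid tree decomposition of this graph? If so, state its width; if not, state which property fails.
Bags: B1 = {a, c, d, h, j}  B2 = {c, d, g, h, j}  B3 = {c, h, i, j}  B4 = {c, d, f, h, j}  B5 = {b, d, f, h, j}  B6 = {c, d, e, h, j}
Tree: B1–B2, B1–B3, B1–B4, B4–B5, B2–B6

No — edge (a,i) lies in no bag.

A tree decomposition must satisfy three properties: every vertex lies in some bag; for every edge, both endpoints lie together in some bag; and for every vertex, the bags containing it form a connected subtree. Here edge (a,i) lies in no bag, so the decomposition is invalid.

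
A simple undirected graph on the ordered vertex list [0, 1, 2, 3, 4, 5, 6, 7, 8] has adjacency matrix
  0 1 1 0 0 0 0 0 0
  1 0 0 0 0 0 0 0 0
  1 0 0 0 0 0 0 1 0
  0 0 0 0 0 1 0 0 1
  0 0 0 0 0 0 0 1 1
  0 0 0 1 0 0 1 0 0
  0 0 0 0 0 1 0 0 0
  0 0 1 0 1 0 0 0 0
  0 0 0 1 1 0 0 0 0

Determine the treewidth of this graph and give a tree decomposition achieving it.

The largest bag has 2 vertices, giving width 1; this decomposition certifies tw(G) ≤ 1. G has an edge, so its treewidth is at least 1. Therefore the treewidth is 1.

Treewidth 1.
Bags: B1 = {0, 1}  B2 = {0, 2}  B3 = {2, 7}  B4 = {4, 7}  B5 = {4, 8}  B6 = {3, 8}  B7 = {3, 5}  B8 = {5, 6}
Tree: B1–B2, B2–B3, B3–B4, B4–B5, B5–B6, B6–B7, B7–B8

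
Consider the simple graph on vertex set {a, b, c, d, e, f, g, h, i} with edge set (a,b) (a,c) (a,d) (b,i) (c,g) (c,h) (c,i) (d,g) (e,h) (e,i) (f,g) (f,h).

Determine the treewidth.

A width-3 tree decomposition is:
Bags: B1 = {a, d, f, g}  B2 = {a, c, f, g}  B3 = {a, c, f, h}  B4 = {a, b, c, h}  B5 = {b, c, h, i}  B6 = {b, e, h, i}
Tree: B1–B2, B2–B3, B3–B4, B4–B5, B5–B6
Every bag has size at most 4, so the width is 4 − 1 = 3 and tw(G) ≤ 3. For the lower bound: the 4 vertex sets {d,f,g}, {a}, {c}, {b,e,h,i} are disjoint, each induces a connected subgraph, and every pair is joined by at least one edge of G. Contracting each set to a single vertex therefore yields K_{4} as a minor, and since treewidth is minor-monotone, tw(G) ≥ tw(K_{4}) = 3. Combining the bounds, tw(G) = 3.

3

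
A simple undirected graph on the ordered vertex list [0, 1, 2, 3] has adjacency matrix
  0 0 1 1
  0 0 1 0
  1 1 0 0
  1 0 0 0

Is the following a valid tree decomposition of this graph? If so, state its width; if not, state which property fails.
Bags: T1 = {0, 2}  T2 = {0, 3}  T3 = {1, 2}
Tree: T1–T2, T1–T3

Every vertex of G appears in some bag (union = {0, 1, 2, 3}); every edge is covered by a bag; and for each vertex v the set of bags containing v is connected in the bag tree. The decomposition is therefore valid. The largest bag has 2 vertices, so the width is 1.

Yes; width 1.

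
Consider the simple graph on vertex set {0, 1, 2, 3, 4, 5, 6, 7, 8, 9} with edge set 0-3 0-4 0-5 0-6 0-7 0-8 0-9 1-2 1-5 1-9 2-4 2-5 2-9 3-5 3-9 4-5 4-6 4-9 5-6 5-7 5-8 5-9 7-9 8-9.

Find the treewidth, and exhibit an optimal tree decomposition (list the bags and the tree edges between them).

Treewidth 3.
One such decomposition:
Bags: B1 = {0, 4, 5, 6}  B2 = {0, 4, 5, 9}  B3 = {0, 3, 5, 9}  B4 = {2, 4, 5, 9}  B5 = {1, 2, 5, 9}  B6 = {0, 5, 7, 9}  B7 = {0, 5, 8, 9}
Tree: B1–B2, B2–B3, B2–B4, B4–B5, B3–B6, B6–B7

Each bag holds 4 vertices, so the decomposition has width 3, which upper-bounds the treewidth. For the lower bound, the 4 vertices {0, 5, 8, 9} are pairwise adjacent, and any tree decomposition puts a clique entirely inside one bag — forcing width ≥ 3. Combining the bounds, tw(G) = 3.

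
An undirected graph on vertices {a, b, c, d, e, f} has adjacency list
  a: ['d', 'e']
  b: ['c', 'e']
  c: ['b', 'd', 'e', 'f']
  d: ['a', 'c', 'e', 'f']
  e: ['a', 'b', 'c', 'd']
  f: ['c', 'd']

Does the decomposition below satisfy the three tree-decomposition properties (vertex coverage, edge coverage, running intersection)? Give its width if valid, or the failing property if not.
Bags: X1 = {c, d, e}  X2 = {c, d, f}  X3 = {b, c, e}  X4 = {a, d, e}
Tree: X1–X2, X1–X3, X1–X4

Vertex coverage: the bags together contain {a, b, c, d, e, f}, the full vertex set. Edge coverage: each edge of G has both endpoints in at least one bag. Running intersection: for every vertex, the bags containing it form a connected subtree. All three properties hold, so this is a valid tree decomposition of width max|bag| − 1 = 2, and hence tw(G) ≤ 2.

Yes; width 2.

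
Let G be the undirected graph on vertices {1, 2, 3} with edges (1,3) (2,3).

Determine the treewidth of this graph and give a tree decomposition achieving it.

Treewidth 1.
One such decomposition:
Bags: B1 = {1, 3}  B2 = {2, 3}
Tree: B1–B2

Each bag holds 2 vertices, so the decomposition has width 1, which upper-bounds the treewidth. G has an edge, so its treewidth is at least 1. The upper and lower bounds meet at 1, so that is the treewidth.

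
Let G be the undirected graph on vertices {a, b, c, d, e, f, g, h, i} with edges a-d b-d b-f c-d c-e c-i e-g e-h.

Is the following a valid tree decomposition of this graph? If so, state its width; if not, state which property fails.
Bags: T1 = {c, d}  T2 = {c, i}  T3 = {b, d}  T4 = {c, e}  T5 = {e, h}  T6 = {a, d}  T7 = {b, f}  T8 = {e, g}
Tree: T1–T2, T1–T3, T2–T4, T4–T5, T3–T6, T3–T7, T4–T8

Checking the three conditions: (i) the bags cover all of {a, b, c, d, e, f, g, h, i}; (ii) for each edge, some bag contains both endpoints; (iii) the bags containing any fixed vertex form a subtree. All hold, so the decomposition is valid with width 2 − 1 = 1.

Yes; width 1.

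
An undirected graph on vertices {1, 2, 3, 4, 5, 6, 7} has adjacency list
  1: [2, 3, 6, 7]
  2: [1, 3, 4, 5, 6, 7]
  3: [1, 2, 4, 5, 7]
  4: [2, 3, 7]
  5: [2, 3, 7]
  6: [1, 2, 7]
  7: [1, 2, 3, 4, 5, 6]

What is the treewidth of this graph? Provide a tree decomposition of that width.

Treewidth 3.
Bags: B1 = {1, 2, 3, 7}  B2 = {2, 3, 5, 7}  B3 = {2, 3, 4, 7}  B4 = {1, 2, 6, 7}
Tree: B1–B2, B1–B3, B1–B4

Every bag has size at most 4, so the width is 4 − 1 = 3 and tw(G) ≤ 3. For the lower bound, the 4 vertices {1, 2, 3, 7} are pairwise adjacent, and any tree decomposition puts a clique entirely inside one bag — forcing width ≥ 3. Therefore the treewidth is 3.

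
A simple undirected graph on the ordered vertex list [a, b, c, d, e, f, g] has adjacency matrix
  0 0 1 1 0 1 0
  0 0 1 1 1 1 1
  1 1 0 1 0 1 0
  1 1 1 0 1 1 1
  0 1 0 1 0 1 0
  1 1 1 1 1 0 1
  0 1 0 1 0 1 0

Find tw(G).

3

A width-3 tree decomposition is:
Bags: B1 = {b, d, e, f}  B2 = {b, d, f, g}  B3 = {b, c, d, f}  B4 = {a, c, d, f}
Tree: B1–B2, B1–B3, B3–B4
Each bag holds 4 vertices, so the decomposition has width 3, which upper-bounds the treewidth. Conversely, {a, c, d, f} is a clique of size 4, and the vertices of any clique must share a bag in every tree decomposition; so some bag has ≥ 4 vertices and tw(G) ≥ 3. Hence tw(G) = 3 exactly.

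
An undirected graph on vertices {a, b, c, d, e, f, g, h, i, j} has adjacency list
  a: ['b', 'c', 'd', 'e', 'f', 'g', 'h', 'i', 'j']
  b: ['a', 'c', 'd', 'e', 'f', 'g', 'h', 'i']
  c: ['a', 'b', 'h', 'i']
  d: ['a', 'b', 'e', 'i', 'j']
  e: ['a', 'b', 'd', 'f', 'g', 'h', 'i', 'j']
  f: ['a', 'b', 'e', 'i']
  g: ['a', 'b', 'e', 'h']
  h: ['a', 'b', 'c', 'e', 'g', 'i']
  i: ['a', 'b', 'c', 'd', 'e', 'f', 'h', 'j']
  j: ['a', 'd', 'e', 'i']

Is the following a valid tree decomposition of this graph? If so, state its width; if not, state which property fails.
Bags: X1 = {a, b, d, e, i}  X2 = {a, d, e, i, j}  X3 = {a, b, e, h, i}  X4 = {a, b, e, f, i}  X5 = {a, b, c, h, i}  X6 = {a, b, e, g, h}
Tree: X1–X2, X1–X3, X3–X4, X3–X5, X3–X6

Vertex coverage: the bags together contain {a, b, c, d, e, f, g, h, i, j}, the full vertex set. Edge coverage: each edge of G has both endpoints in at least one bag. Running intersection: for every vertex, the bags containing it form a connected subtree. All three properties hold, so this is a valid tree decomposition of width max|bag| − 1 = 4, and hence tw(G) ≤ 4.

Yes; width 4.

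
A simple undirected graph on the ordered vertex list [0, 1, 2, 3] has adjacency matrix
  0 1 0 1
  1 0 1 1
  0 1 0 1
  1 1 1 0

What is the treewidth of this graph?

A width-2 tree decomposition is:
Bags: B1 = {1, 2, 3}  B2 = {0, 1, 3}
Tree: B1–B2
Each bag holds 3 vertices, so the decomposition has width 2, which upper-bounds the treewidth. For the lower bound, the 3 vertices {0, 1, 3} are pairwise adjacent, and any tree decomposition puts a clique entirely inside one bag — forcing width ≥ 2. Therefore the treewidth is 2.

2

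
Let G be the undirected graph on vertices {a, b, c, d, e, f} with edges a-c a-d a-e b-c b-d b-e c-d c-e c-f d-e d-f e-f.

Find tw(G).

A width-3 tree decomposition is:
Bags: B1 = {a, c, d, e}  B2 = {b, c, d, e}  B3 = {c, d, e, f}
Tree: B1–B2, B1–B3
The largest bag has 4 vertices, giving width 3; this decomposition certifies tw(G) ≤ 3. On the other hand G contains the 4-clique {a, c, d, e}. A clique must lie in a single bag of any decomposition, so no decomposition can have width below 3. The upper and lower bounds meet at 3, so that is the treewidth.

3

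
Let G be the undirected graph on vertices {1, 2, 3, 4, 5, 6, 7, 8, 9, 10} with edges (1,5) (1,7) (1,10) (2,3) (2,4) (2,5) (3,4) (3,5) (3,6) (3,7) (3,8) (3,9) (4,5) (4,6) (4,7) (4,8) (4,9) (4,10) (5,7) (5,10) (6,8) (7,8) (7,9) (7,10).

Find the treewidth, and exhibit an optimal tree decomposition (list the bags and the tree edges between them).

Treewidth 3.
One such decomposition:
Bags: B1 = {3, 4, 5, 7}  B2 = {4, 5, 7, 10}  B3 = {3, 4, 7, 8}  B4 = {3, 4, 6, 8}  B5 = {3, 4, 7, 9}  B6 = {2, 3, 4, 5}  B7 = {1, 5, 7, 10}
Tree: B1–B2, B1–B3, B3–B4, B1–B5, B1–B6, B2–B7

The largest bag has 4 vertices, giving width 3; this decomposition certifies tw(G) ≤ 3. For the lower bound, the 4 vertices {1, 5, 7, 10} are pairwise adjacent, and any tree decomposition puts a clique entirely inside one bag — forcing width ≥ 3. The upper and lower bounds meet at 3, so that is the treewidth.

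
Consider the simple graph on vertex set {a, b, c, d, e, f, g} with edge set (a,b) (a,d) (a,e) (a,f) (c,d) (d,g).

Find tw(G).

1

A width-1 tree decomposition is:
Bags: B1 = {c, d}  B2 = {a, d}  B3 = {d, g}  B4 = {a, e}  B5 = {a, f}  B6 = {a, b}
Tree: B1–B2, B1–B3, B2–B4, B2–B5, B4–B6
The largest bag has 2 vertices, giving width 1; this decomposition certifies tw(G) ≤ 1. G has an edge, so its treewidth is at least 1. Therefore the treewidth is 1.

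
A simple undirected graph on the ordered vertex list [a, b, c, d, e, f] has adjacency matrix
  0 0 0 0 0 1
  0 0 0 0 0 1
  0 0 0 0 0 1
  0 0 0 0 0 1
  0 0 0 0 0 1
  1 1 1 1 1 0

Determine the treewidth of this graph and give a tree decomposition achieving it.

The largest bag has 2 vertices, giving width 1; this decomposition certifies tw(G) ≤ 1. Since G has at least one edge (e.g. f–e), it is not an edgeless graph, so tw(G) ≥ 1. Therefore the treewidth is 1.

Treewidth 1.
One optimal decomposition is:
Bags: B1 = {e, f}  B2 = {b, f}  B3 = {d, f}  B4 = {c, f}  B5 = {a, f}
Tree: B1–B2, B1–B3, B3–B4, B1–B5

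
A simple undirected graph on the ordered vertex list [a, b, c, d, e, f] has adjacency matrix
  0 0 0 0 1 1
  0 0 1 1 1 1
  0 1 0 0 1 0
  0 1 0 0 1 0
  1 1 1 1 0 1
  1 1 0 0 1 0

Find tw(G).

A width-2 tree decomposition is:
Bags: B1 = {b, e, f}  B2 = {b, c, e}  B3 = {b, d, e}  B4 = {a, e, f}
Tree: B1–B2, B1–B3, B1–B4
Every bag has size at most 3, so the width is 3 − 1 = 2 and tw(G) ≤ 2. On the other hand G contains the 3-clique {a, e, f}. A clique must lie in a single bag of any decomposition, so no decomposition can have width below 2. Hence tw(G) = 2 exactly.

2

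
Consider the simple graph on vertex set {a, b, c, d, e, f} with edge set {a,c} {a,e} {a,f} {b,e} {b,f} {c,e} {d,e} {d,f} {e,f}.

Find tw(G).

A width-2 tree decomposition is:
Bags: B1 = {b, e, f}  B2 = {a, e, f}  B3 = {d, e, f}  B4 = {a, c, e}
Tree: B1–B2, B2–B3, B2–B4
Each bag holds 3 vertices, so the decomposition has width 2, which upper-bounds the treewidth. For the lower bound, the 3 vertices {a, c, e} are pairwise adjacent, and any tree decomposition puts a clique entirely inside one bag — forcing width ≥ 2. Therefore the treewidth is 2.

2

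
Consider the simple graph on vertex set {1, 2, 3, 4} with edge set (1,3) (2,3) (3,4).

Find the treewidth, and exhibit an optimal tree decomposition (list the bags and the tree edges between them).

The largest bag has 2 vertices, giving width 1; this decomposition certifies tw(G) ≤ 1. Any graph with an edge has treewidth ≥ 1, and G has the edge 3–1. The upper and lower bounds meet at 1, so that is the treewidth.

Treewidth 1.
One such decomposition:
Bags: B1 = {1, 3}  B2 = {2, 3}  B3 = {3, 4}
Tree: B1–B2, B2–B3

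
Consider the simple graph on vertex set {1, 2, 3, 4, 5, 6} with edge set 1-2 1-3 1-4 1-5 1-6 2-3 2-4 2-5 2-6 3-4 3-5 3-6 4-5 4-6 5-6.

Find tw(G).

5

A width-5 tree decomposition is:
Bags: B1 = {1, 2, 3, 4, 5, 6}
Tree: (single bag)
With just one bag of size 6, the width is 6 − 1 = 5, so tw(G) ≤ 5. On the other hand G contains the 6-clique {1, 2, 3, 4, 5, 6}. A clique must lie in a single bag of any decomposition, so no decomposition can have width below 5. Hence tw(G) = 5 exactly.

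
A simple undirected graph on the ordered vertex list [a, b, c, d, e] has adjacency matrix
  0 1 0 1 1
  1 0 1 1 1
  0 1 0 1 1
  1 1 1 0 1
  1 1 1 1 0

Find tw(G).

A width-3 tree decomposition is:
Bags: B1 = {b, c, d, e}  B2 = {a, b, d, e}
Tree: B1–B2
Each bag holds 4 vertices, so the decomposition has width 3, which upper-bounds the treewidth. For the lower bound, the 4 vertices {b, c, d, e} are pairwise adjacent, and any tree decomposition puts a clique entirely inside one bag — forcing width ≥ 3. The upper and lower bounds meet at 3, so that is the treewidth.

3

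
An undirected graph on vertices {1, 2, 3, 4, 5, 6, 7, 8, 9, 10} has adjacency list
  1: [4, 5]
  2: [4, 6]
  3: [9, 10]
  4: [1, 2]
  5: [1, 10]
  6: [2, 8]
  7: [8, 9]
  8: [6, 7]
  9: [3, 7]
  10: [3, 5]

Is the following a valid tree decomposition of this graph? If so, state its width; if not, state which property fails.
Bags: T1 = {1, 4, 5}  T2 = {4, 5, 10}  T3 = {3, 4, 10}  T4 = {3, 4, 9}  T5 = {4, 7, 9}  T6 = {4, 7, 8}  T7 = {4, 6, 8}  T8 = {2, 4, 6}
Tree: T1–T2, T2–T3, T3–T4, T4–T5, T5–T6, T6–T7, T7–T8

Yes; width 2.

Every vertex of G appears in some bag (union = {1, 2, 3, 4, 5, 6, 7, 8, 9, 10}); every edge is covered by a bag; and for each vertex v the set of bags containing v is connected in the bag tree. The decomposition is therefore valid. The largest bag has 3 vertices, so the width is 2.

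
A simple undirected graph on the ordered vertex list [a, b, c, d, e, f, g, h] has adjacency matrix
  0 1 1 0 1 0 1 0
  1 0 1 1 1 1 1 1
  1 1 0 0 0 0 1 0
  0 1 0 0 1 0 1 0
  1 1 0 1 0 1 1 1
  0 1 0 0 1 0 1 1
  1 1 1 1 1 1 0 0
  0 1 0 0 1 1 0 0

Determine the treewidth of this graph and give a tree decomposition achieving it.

Each bag holds 4 vertices, so the decomposition has width 3, which upper-bounds the treewidth. For the lower bound, the 4 vertices {b, d, e, g} are pairwise adjacent, and any tree decomposition puts a clique entirely inside one bag — forcing width ≥ 3. Hence tw(G) = 3 exactly.

Treewidth 3.
One optimal decomposition is:
Bags: B1 = {b, e, f, g}  B2 = {a, b, e, g}  B3 = {b, d, e, g}  B4 = {a, b, c, g}  B5 = {b, e, f, h}
Tree: B1–B2, B1–B3, B2–B4, B1–B5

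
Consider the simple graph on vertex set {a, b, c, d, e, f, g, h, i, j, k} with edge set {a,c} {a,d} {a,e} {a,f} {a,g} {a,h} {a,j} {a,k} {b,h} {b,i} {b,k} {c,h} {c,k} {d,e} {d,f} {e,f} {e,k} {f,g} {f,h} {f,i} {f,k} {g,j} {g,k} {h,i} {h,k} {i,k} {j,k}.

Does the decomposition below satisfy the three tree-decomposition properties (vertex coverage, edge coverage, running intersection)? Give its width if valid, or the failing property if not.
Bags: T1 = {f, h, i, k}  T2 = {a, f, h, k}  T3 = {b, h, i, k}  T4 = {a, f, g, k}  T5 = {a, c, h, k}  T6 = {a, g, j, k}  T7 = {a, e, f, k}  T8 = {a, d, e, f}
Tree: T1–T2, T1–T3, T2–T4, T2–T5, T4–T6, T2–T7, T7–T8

Checking the three conditions: (i) the bags cover all of {a, b, c, d, e, f, g, h, i, j, k}; (ii) for each edge, some bag contains both endpoints; (iii) the bags containing any fixed vertex form a subtree. All hold, so the decomposition is valid with width 4 − 1 = 3.

Yes; width 3.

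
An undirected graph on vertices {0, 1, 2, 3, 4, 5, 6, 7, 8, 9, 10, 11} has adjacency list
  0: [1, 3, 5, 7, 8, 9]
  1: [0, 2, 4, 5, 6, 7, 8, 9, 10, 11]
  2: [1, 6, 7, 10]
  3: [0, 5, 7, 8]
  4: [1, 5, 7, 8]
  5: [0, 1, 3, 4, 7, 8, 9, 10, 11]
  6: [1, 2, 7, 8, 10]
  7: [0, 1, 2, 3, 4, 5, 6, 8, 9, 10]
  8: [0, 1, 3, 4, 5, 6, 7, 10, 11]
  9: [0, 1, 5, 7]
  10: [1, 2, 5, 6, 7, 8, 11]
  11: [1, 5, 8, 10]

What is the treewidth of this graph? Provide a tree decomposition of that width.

Each bag holds 5 vertices, so the decomposition has width 4, which upper-bounds the treewidth. For the lower bound, the 5 vertices {1, 5, 8, 10, 11} are pairwise adjacent, and any tree decomposition puts a clique entirely inside one bag — forcing width ≥ 4. Combining the bounds, tw(G) = 4.

Treewidth 4.
One such decomposition:
Bags: B1 = {1, 5, 7, 8, 10}  B2 = {1, 6, 7, 8, 10}  B3 = {0, 1, 5, 7, 8}  B4 = {1, 4, 5, 7, 8}  B5 = {1, 5, 8, 10, 11}  B6 = {0, 3, 5, 7, 8}  B7 = {0, 1, 5, 7, 9}  B8 = {1, 2, 6, 7, 10}
Tree: B1–B2, B1–B3, B3–B4, B1–B5, B3–B6, B3–B7, B2–B8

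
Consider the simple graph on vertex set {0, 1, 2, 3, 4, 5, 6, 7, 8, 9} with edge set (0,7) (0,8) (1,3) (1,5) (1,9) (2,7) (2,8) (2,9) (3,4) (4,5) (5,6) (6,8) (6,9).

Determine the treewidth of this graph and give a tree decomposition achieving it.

Treewidth 2.
One optimal decomposition is:
Bags: B1 = {1, 3, 4}  B2 = {1, 4, 5}  B3 = {1, 5, 9}  B4 = {5, 6, 9}  B5 = {2, 6, 9}  B6 = {2, 6, 8}  B7 = {2, 7, 8}  B8 = {0, 7, 8}
Tree: B1–B2, B2–B3, B3–B4, B4–B5, B5–B6, B6–B7, B7–B8

The largest bag has 3 vertices, giving width 2; this decomposition certifies tw(G) ≤ 2. Since 3–4–5–1–3 is a cycle in G, G is not acyclic. Forests are exactly the graphs of treewidth ≤ 1, so tw(G) ≥ 2. Therefore the treewidth is 2.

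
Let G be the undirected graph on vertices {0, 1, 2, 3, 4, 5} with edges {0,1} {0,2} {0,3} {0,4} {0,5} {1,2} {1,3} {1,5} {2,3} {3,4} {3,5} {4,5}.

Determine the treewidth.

3

A width-3 tree decomposition is:
Bags: B1 = {0, 3, 4, 5}  B2 = {0, 1, 3, 5}  B3 = {0, 1, 2, 3}
Tree: B1–B2, B2–B3
Each bag holds 4 vertices, so the decomposition has width 3, which upper-bounds the treewidth. On the other hand G contains the 4-clique {0, 1, 2, 3}. A clique must lie in a single bag of any decomposition, so no decomposition can have width below 3. Therefore the treewidth is 3.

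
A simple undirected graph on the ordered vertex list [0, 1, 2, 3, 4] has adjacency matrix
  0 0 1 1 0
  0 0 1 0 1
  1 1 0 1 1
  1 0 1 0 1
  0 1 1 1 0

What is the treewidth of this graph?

2

A width-2 tree decomposition is:
Bags: B1 = {1, 2, 4}  B2 = {2, 3, 4}  B3 = {0, 2, 3}
Tree: B1–B2, B2–B3
The largest bag has 3 vertices, giving width 2; this decomposition certifies tw(G) ≤ 2. Conversely, {1, 2, 4} is a clique of size 3, and the vertices of any clique must share a bag in every tree decomposition; so some bag has ≥ 3 vertices and tw(G) ≥ 2. Combining the bounds, tw(G) = 2.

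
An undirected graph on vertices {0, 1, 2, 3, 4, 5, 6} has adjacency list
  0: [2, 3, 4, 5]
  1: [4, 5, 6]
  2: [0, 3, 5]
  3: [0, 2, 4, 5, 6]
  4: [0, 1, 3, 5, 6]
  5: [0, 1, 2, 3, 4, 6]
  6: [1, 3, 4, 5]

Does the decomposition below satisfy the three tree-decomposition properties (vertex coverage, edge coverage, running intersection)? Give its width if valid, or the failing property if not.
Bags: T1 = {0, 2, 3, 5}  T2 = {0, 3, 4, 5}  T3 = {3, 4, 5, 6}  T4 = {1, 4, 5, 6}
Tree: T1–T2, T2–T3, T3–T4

Yes; width 3.

Checking the three conditions: (i) the bags cover all of {0, 1, 2, 3, 4, 5, 6}; (ii) for each edge, some bag contains both endpoints; (iii) the bags containing any fixed vertex form a subtree. All hold, so the decomposition is valid with width 4 − 1 = 3.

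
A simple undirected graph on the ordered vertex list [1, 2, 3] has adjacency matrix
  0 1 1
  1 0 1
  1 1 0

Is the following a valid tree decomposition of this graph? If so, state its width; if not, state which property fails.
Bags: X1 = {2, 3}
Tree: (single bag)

No — vertex 1 appears in no bag.

A tree decomposition must satisfy three properties: every vertex lies in some bag; for every edge, both endpoints lie together in some bag; and for every vertex, the bags containing it form a connected subtree. Here vertex 1 appears in no bag, so the decomposition is invalid.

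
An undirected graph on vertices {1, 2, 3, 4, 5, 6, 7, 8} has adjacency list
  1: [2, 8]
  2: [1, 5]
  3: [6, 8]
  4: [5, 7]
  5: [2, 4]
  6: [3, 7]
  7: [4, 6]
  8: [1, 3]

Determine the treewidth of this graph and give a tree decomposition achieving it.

Each bag holds 3 vertices, so the decomposition has width 2, which upper-bounds the treewidth. For the lower bound, G contains the cycle 6–3–8–1–2–5–4–7–6, so G is not a forest; only forests have treewidth ≤ 1, hence tw(G) ≥ 2. Hence tw(G) = 2 exactly.

Treewidth 2.
Bags: B1 = {3, 6, 8}  B2 = {1, 6, 8}  B3 = {1, 2, 6}  B4 = {2, 5, 6}  B5 = {4, 5, 6}  B6 = {4, 6, 7}
Tree: B1–B2, B2–B3, B3–B4, B4–B5, B5–B6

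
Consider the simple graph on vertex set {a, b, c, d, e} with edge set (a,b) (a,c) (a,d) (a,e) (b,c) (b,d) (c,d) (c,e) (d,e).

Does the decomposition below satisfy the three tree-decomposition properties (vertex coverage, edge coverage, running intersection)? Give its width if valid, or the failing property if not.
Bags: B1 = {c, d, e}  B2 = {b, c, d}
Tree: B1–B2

No — vertex a appears in no bag.

A tree decomposition must satisfy three properties: every vertex lies in some bag; for every edge, both endpoints lie together in some bag; and for every vertex, the bags containing it form a connected subtree. Here vertex a appears in no bag, so the decomposition is invalid.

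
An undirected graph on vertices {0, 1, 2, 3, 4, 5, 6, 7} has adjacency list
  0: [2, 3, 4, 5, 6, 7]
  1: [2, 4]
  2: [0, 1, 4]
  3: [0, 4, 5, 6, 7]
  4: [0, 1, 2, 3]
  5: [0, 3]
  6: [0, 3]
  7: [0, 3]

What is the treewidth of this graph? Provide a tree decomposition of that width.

Treewidth 2.
Bags: B1 = {0, 3, 4}  B2 = {0, 3, 5}  B3 = {0, 2, 4}  B4 = {0, 3, 6}  B5 = {1, 2, 4}  B6 = {0, 3, 7}
Tree: B1–B2, B1–B3, B2–B4, B3–B5, B1–B6

The largest bag has 3 vertices, giving width 2; this decomposition certifies tw(G) ≤ 2. Conversely, {0, 2, 4} is a clique of size 3, and the vertices of any clique must share a bag in every tree decomposition; so some bag has ≥ 3 vertices and tw(G) ≥ 2. The upper and lower bounds meet at 2, so that is the treewidth.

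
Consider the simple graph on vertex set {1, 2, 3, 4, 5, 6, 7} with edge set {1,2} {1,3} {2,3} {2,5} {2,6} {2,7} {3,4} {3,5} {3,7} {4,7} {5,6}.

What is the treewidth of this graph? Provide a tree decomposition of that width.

Every bag has size at most 3, so the width is 3 − 1 = 2 and tw(G) ≤ 2. Conversely, {1, 2, 3} is a clique of size 3, and the vertices of any clique must share a bag in every tree decomposition; so some bag has ≥ 3 vertices and tw(G) ≥ 2. Hence tw(G) = 2 exactly.

Treewidth 2.
One optimal decomposition is:
Bags: B1 = {1, 2, 3}  B2 = {2, 3, 5}  B3 = {2, 5, 6}  B4 = {2, 3, 7}  B5 = {3, 4, 7}
Tree: B1–B2, B2–B3, B1–B4, B4–B5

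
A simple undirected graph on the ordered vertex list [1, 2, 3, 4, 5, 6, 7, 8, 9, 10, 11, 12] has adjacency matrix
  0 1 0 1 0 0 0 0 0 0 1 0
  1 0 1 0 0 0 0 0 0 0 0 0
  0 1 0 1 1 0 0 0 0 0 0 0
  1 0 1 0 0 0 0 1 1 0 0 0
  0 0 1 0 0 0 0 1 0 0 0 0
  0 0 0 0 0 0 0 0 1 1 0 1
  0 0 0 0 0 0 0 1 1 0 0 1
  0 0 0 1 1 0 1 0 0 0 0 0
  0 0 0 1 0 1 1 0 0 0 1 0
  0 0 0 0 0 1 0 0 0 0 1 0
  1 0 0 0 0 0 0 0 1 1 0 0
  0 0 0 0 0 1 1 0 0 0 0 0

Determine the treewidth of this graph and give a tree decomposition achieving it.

Treewidth 3.
One such decomposition:
Bags: B1 = {1, 2, 3, 5}  B2 = {1, 3, 4, 5}  B3 = {1, 4, 5, 8}  B4 = {1, 4, 8, 11}  B5 = {4, 8, 9, 11}  B6 = {7, 8, 9, 11}  B7 = {7, 9, 10, 11}  B8 = {6, 7, 9, 10}  B9 = {6, 7, 10, 12}
Tree: B1–B2, B2–B3, B3–B4, B4–B5, B5–B6, B6–B7, B7–B8, B8–B9

The largest bag has 4 vertices, giving width 3; this decomposition certifies tw(G) ≤ 3. For the lower bound: the 4 vertex sets {2,3,5}, {1}, {4}, {7,8,9,11} are disjoint, each induces a connected subgraph, and every pair is joined by at least one edge of G. Contracting each set to a single vertex therefore yields K_{4} as a minor, and since treewidth is minor-monotone, tw(G) ≥ tw(K_{4}) = 3. The upper and lower bounds meet at 3, so that is the treewidth.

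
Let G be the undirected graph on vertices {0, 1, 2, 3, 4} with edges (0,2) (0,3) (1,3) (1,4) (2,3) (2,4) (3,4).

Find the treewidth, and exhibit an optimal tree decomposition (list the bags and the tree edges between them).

Treewidth 2.
One optimal decomposition is:
Bags: B1 = {0, 2, 3}  B2 = {2, 3, 4}  B3 = {1, 3, 4}
Tree: B1–B2, B2–B3

Each bag holds 3 vertices, so the decomposition has width 2, which upper-bounds the treewidth. Conversely, {1, 3, 4} is a clique of size 3, and the vertices of any clique must share a bag in every tree decomposition; so some bag has ≥ 3 vertices and tw(G) ≥ 2. Therefore the treewidth is 2.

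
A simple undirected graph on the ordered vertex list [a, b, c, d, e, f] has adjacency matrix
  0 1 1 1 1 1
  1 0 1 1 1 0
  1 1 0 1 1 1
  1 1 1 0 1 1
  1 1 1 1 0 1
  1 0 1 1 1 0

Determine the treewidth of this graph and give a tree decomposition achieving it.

Treewidth 4.
One optimal decomposition is:
Bags: B1 = {a, c, d, e, f}  B2 = {a, b, c, d, e}
Tree: B1–B2

Every bag has size at most 5, so the width is 5 − 1 = 4 and tw(G) ≤ 4. Conversely, {a, c, d, e, f} is a clique of size 5, and the vertices of any clique must share a bag in every tree decomposition; so some bag has ≥ 5 vertices and tw(G) ≥ 4. Therefore the treewidth is 4.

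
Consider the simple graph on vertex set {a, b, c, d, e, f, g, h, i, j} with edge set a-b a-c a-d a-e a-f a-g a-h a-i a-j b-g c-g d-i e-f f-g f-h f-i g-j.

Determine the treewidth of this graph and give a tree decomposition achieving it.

Every bag has size at most 3, so the width is 3 − 1 = 2 and tw(G) ≤ 2. Conversely, {a, d, i} is a clique of size 3, and the vertices of any clique must share a bag in every tree decomposition; so some bag has ≥ 3 vertices and tw(G) ≥ 2. Combining the bounds, tw(G) = 2.

Treewidth 2.
One optimal decomposition is:
Bags: B1 = {a, f, g}  B2 = {a, f, i}  B3 = {a, g, j}  B4 = {a, b, g}  B5 = {a, d, i}  B6 = {a, c, g}  B7 = {a, e, f}  B8 = {a, f, h}
Tree: B1–B2, B1–B3, B3–B4, B2–B5, B4–B6, B1–B7, B2–B8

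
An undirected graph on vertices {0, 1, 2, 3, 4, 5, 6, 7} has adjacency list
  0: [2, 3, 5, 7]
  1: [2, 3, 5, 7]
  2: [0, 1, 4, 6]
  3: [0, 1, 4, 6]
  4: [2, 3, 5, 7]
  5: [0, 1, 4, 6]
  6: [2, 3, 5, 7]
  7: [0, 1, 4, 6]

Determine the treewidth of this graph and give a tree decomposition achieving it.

Treewidth 4.
Bags: B1 = {2, 3, 4, 5, 7}  B2 = {1, 2, 3, 5, 7}  B3 = {2, 3, 5, 6, 7}  B4 = {0, 2, 3, 5, 7}
Tree: B1–B2, B2–B3, B3–B4

Every bag has size at most 5, so the width is 5 − 1 = 4 and tw(G) ≤ 4. For the lower bound: the 5 vertex sets {4,5}, {1,7}, {2,6}, {3}, {0} are disjoint, each induces a connected subgraph, and every pair is joined by at least one edge of G. Contracting each set to a single vertex therefore yields K_{5} as a minor, and since treewidth is minor-monotone, tw(G) ≥ tw(K_{5}) = 4. Hence tw(G) = 4 exactly.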